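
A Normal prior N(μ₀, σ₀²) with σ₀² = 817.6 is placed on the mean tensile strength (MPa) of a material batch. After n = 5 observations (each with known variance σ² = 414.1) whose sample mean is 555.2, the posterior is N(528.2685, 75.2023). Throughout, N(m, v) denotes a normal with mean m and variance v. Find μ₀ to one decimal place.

μ₀ = 262.4

The posterior mean is a precision-weighted average: μ_n = (τ₀μ₀ + τ_data·x̄)/(τ₀+τ_data), with τ₀=1/σ₀² and τ_data=n/σ².
Here τ₀ = 1/817.6 = 0.001223 and τ_data = 5/414.1 = 0.012074, so τ_n = 0.013297.
Rearranging for μ₀: μ₀ = (μ_n·τ_n − τ_data·x̄)/τ₀ = (528.2685·0.013297 − 0.012074·555.2) / 0.001223 = 0.320901/0.001223 ≈ 262.4.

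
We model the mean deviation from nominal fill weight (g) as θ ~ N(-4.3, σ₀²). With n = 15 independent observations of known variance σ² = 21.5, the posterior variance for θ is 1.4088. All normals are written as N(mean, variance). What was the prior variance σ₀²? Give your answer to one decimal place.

σ₀² = 82.3

For the Normal–Normal model with known σ², precisions add: τ_n = τ₀ + n/σ².
So 1/σ₀² = 1/1.4088 − 15/21.5 = 0.709824 − 0.697674 = 0.012150.
Hence σ₀² = 1/0.012150 ≈ 82.3.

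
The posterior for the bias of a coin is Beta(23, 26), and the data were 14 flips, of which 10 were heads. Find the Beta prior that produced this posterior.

Beta(13, 22)

Beta is conjugate to the binomial likelihood: posterior = Beta(α+s, β+f).
Subtract the data counts: 23−10=13, 26−4=22.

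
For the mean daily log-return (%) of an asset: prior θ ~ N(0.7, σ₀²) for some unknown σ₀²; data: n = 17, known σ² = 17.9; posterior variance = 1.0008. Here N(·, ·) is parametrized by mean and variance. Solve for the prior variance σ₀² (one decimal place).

σ₀² = 20.2

For the Normal–Normal model with known σ², precisions add: τ_n = τ₀ + n/σ².
So 1/σ₀² = 1/1.0008 − 17/17.9 = 0.999201 − 0.949721 = 0.049480.
Hence σ₀² = 1/0.049480 ≈ 20.2.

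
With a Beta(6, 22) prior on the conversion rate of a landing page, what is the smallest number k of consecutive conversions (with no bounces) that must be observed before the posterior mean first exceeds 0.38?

k = 8

After k conversions and 0 bounces the posterior is Beta(6+k, 22), with mean (6+k)/(6+22+k).
Set (6+k)/(28+k) > 0.38 and solve: k > (0.38·28 − 6)/(1 − 0.38) = 7.484.
The smallest integer exceeding 7.484 is 8, and checking k=8: (14)/(36) = 0.3889 > 0.38.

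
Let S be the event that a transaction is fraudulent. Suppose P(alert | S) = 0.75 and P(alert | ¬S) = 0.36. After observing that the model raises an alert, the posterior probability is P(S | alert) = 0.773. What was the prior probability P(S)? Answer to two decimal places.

Bayes' rule in odds form gives O(S|E) = O(S)·[P(E|S)/P(E|¬S)], hence O(S) = O(S|E)/LR.
Posterior odds = 0.773/(1−0.773) = 3.4053. LR = 0.75/0.36 = 2.0833.
Prior odds = 3.4053/2.0833 = 1.6346, so P(S) = 1.6346/(1+1.6346) ≈ 0.62.

P(S) = 0.62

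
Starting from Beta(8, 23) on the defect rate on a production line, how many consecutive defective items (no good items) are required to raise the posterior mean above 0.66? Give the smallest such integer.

k = 37

After k defective items and 0 good items the posterior is Beta(8+k, 23), with mean (8+k)/(8+23+k).
Set (8+k)/(31+k) > 0.66 and solve: k > (0.66·31 − 8)/(1 − 0.66) = 36.647.
The smallest integer exceeding 36.647 is 37, and checking k=37: (45)/(68) = 0.6618 > 0.66.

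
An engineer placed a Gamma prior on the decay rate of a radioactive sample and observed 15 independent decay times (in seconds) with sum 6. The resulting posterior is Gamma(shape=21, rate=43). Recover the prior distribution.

Gamma(shape=6, rate=37)

Gamma–exponential conjugacy: posterior shape = α + n, posterior rate = β + Σtᵢ.
So α = 21 − 15 = 6 and β = 43 − 6 = 37.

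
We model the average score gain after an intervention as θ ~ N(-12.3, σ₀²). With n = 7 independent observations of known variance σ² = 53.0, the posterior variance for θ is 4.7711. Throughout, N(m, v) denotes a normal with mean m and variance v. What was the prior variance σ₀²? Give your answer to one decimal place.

σ₀² = 12.9

For the Normal–Normal model with known σ², precisions add: τ_n = τ₀ + n/σ².
So 1/σ₀² = 1/4.7711 − 7/53.0 = 0.209595 − 0.132075 = 0.077520.
Hence σ₀² = 1/0.077520 ≈ 12.9.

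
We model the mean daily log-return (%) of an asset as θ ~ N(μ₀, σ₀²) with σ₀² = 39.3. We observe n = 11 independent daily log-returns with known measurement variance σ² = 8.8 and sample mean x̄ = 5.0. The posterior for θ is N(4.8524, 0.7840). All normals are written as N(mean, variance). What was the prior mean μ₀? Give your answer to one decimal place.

With known observation variance, the Normal–Normal posterior has precision τ_n = τ₀ + n/σ² and mean μ_n = (τ₀μ₀ + (n/σ²)x̄)/τ_n.
Here τ₀ = 1/39.3 = 0.025445 and τ_data = 11/8.8 = 1.250000, so τ_n = 1.275445.
Rearranging for μ₀: μ₀ = (μ_n·τ_n − τ_data·x̄)/τ₀ = (4.8524·1.275445 − 1.250000·5.0) / 0.025445 = -0.061031/0.025445 ≈ -2.4.

μ₀ = -2.4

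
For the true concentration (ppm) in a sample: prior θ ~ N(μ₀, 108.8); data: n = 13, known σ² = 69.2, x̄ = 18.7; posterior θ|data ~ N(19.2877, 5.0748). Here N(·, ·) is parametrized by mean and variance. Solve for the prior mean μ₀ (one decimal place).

μ₀ = 31.3

With known observation variance, the Normal–Normal posterior has precision τ_n = τ₀ + n/σ² and mean μ_n = (τ₀μ₀ + (n/σ²)x̄)/τ_n.
Here τ₀ = 1/108.8 = 0.009191 and τ_data = 13/69.2 = 0.187861, so τ_n = 0.197052.
Rearranging for μ₀: μ₀ = (μ_n·τ_n − τ_data·x̄)/τ₀ = (19.2877·0.197052 − 0.187861·18.7) / 0.009191 = 0.287679/0.009191 ≈ 31.3.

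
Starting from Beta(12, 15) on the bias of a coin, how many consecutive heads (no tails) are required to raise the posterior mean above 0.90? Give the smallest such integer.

k = 124

After k heads and 0 tails the posterior is Beta(12+k, 15), with mean (12+k)/(12+15+k).
Set (12+k)/(27+k) > 0.90 and solve: k > (0.90·27 − 12)/(1 − 0.90) = 123.000.
The smallest integer exceeding 123.000 is 124, and checking k=124: (136)/(151) = 0.9007 > 0.90.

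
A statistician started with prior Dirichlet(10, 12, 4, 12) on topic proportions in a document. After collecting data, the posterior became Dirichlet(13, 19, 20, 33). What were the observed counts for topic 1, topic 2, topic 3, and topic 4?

For a Dirichlet(α) prior with multinomial counts c, the posterior is Dirichlet(α + c) componentwise.
Counts are posterior − prior componentwise: 13−10=3, 19−12=7, 20−4=16, 33−12=21.

counts (3, 7, 16, 21)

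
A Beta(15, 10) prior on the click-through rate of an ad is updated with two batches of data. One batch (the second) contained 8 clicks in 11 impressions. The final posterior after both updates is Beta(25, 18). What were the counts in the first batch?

Sequential conjugate updates are equivalent to a single update on the pooled data, so total successes = posterior α − prior α and total failures = posterior β − prior β.
Total across both batches: 25−15=10 clicks, 18−10=8 non-clicks.
Subtract the second batch: 10−8=2 clicks and 8−3=5 non-clicks.

2 clicks and 5 non-clicks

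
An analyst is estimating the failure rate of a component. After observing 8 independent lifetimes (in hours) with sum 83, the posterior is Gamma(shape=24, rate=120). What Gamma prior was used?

Gamma(shape=16, rate=37)

Gamma–exponential conjugacy: posterior shape = α + n, posterior rate = β + Σtᵢ.
So α = 24 − 8 = 16 and β = 120 − 83 = 37.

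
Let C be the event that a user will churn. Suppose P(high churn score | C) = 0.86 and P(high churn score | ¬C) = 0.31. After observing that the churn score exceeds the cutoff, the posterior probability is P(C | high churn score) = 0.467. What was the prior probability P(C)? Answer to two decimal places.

P(C) = 0.24

In odds form, posterior odds = prior odds × likelihood ratio, so prior odds = posterior odds ÷ LR.
Posterior odds = 0.467/(1−0.467) = 0.8762. LR = 0.86/0.31 = 2.7742.
Prior odds = 0.8762/2.7742 = 0.3158, so P(C) = 0.3158/(1+0.3158) ≈ 0.24.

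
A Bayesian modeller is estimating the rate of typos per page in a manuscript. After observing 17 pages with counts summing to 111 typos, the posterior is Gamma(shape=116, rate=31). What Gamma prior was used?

Gamma(shape=5, rate=14)

A Gamma(α, β) prior (rate parametrization) on a Poisson rate with n observations summing to S gives posterior Gamma(α+S, β+n).
So α = 116 − 111 = 5 and β = 31 − 17 = 14.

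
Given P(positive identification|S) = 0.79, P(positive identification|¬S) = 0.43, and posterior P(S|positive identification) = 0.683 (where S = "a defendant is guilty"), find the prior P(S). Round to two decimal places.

Bayes' rule in odds form gives O(S|E) = O(S)·[P(E|S)/P(E|¬S)], hence O(S) = O(S|E)/LR.
Posterior odds = 0.683/(1−0.683) = 2.1546. LR = 0.79/0.43 = 1.8372.
Prior odds = 2.1546/1.8372 = 1.1728, so P(S) = 1.1728/(1+1.1728) ≈ 0.54.

P(S) = 0.54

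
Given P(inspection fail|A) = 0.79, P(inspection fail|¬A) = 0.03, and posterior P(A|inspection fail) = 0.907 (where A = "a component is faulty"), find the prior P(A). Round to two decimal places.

P(A) = 0.27

Bayes' rule in odds form gives O(A|E) = O(A)·[P(E|A)/P(E|¬A)], hence O(A) = O(A|E)/LR.
Posterior odds = 0.907/(1−0.907) = 9.7527. LR = 0.79/0.03 = 26.3333.
Prior odds = 9.7527/26.3333 = 0.3704, so P(A) = 0.3704/(1+0.3704) ≈ 0.27.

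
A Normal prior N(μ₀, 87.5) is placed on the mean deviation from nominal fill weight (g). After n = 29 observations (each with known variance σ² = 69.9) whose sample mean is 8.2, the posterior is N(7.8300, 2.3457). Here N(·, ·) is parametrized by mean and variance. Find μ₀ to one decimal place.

With known observation variance, the Normal–Normal posterior has precision τ_n = τ₀ + n/σ² and mean μ_n = (τ₀μ₀ + (n/σ²)x̄)/τ_n.
Here τ₀ = 1/87.5 = 0.011429 and τ_data = 29/69.9 = 0.414878, so τ_n = 0.426307.
Rearranging for μ₀: μ₀ = (μ_n·τ_n − τ_data·x̄)/τ₀ = (7.8300·0.426307 − 0.414878·8.2) / 0.011429 = -0.064016/0.011429 ≈ -5.6.

μ₀ = -5.6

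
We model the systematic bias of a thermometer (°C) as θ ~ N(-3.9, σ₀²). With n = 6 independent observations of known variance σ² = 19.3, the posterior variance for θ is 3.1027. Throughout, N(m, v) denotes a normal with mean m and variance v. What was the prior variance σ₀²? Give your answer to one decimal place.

σ₀² = 87.6

For the Normal–Normal model with known σ², precisions add: τ_n = τ₀ + n/σ².
So 1/σ₀² = 1/3.1027 − 6/19.3 = 0.322300 − 0.310881 = 0.011419.
Hence σ₀² = 1/0.011419 ≈ 87.6.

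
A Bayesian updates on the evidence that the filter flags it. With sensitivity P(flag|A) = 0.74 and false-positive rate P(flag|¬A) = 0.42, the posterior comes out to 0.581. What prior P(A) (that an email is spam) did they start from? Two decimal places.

In odds form, posterior odds = prior odds × likelihood ratio, so prior odds = posterior odds ÷ LR.
Posterior odds = 0.581/(1−0.581) = 1.3866. LR = 0.74/0.42 = 1.7619.
Prior odds = 1.3866/1.7619 = 0.7870, so P(A) = 0.7870/(1+0.7870) ≈ 0.44.

P(A) = 0.44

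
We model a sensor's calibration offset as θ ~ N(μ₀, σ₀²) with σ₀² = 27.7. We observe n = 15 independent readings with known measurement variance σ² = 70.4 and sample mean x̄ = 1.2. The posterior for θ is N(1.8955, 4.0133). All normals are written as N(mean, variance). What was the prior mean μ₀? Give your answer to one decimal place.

μ₀ = 6.0

The posterior mean is a precision-weighted average: μ_n = (τ₀μ₀ + τ_data·x̄)/(τ₀+τ_data), with τ₀=1/σ₀² and τ_data=n/σ².
Here τ₀ = 1/27.7 = 0.036101 and τ_data = 15/70.4 = 0.213068, so τ_n = 0.249169.
Rearranging for μ₀: μ₀ = (μ_n·τ_n − τ_data·x̄)/τ₀ = (1.8955·0.249169 − 0.213068·1.2) / 0.036101 = 0.216618/0.036101 ≈ 6.0.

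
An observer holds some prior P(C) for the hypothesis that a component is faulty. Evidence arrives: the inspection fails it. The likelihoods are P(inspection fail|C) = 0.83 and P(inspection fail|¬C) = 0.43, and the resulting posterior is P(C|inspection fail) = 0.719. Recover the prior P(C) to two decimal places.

In odds form, posterior odds = prior odds × likelihood ratio, so prior odds = posterior odds ÷ LR.
Posterior odds = 0.719/(1−0.719) = 2.5587. LR = 0.83/0.43 = 1.9302.
Prior odds = 2.5587/1.9302 = 1.3256, so P(C) = 1.3256/(1+1.3256) ≈ 0.57.

P(C) = 0.57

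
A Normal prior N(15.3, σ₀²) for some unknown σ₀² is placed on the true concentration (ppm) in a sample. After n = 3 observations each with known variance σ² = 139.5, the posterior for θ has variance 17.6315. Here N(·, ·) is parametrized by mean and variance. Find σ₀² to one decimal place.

σ₀² = 28.4

For the Normal–Normal model with known σ², precisions add: τ_n = τ₀ + n/σ².
So 1/σ₀² = 1/17.6315 − 3/139.5 = 0.056717 − 0.021505 = 0.035212.
Hence σ₀² = 1/0.035212 ≈ 28.4.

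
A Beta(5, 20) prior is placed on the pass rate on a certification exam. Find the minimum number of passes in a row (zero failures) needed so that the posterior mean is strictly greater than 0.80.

k = 76

After k passes and 0 failures the posterior is Beta(5+k, 20), with mean (5+k)/(5+20+k).
Set (5+k)/(25+k) > 0.80 and solve: k > (0.80·25 − 5)/(1 − 0.80) = 75.000.
The smallest integer exceeding 75.000 is 76.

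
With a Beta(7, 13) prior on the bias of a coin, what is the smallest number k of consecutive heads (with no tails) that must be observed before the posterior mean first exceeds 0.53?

k = 8

After k heads and 0 tails the posterior is Beta(7+k, 13), with mean (7+k)/(7+13+k).
Set (7+k)/(20+k) > 0.53 and solve: k > (0.53·20 − 7)/(1 − 0.53) = 7.660.
The smallest integer exceeding 7.660 is 8, and checking k=8: (15)/(28) = 0.5357 > 0.53.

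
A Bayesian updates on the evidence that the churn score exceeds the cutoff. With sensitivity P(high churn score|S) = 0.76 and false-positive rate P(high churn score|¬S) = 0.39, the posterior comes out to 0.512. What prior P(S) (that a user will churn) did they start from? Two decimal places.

P(S) = 0.35

Bayes' rule in odds form gives O(S|E) = O(S)·[P(E|S)/P(E|¬S)], hence O(S) = O(S|E)/LR.
Posterior odds = 0.512/(1−0.512) = 1.0492. LR = 0.76/0.39 = 1.9487.
Prior odds = 1.0492/1.9487 = 0.5384, so P(S) = 0.5384/(1+0.5384) ≈ 0.35.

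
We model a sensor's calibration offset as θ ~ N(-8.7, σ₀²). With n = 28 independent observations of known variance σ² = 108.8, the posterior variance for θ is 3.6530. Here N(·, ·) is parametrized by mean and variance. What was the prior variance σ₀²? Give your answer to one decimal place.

σ₀² = 61.0

For the Normal–Normal model with known σ², precisions add: τ_n = τ₀ + n/σ².
So 1/σ₀² = 1/3.6530 − 28/108.8 = 0.273748 − 0.257353 = 0.016395.
Hence σ₀² = 1/0.016395 ≈ 61.0.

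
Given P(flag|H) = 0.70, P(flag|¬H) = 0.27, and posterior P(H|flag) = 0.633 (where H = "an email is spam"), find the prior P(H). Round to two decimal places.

P(H) = 0.40

In odds form, posterior odds = prior odds × likelihood ratio, so prior odds = posterior odds ÷ LR.
Posterior odds = 0.633/(1−0.633) = 1.7248. LR = 0.70/0.27 = 2.5926.
Prior odds = 1.7248/2.5926 = 0.6653, so P(H) = 0.6653/(1+0.6653) ≈ 0.40.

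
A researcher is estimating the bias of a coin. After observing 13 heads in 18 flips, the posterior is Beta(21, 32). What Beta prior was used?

Beta is conjugate to the binomial likelihood: posterior = Beta(α+s, β+f).
So α = 21 − 13 = 8 and β = 32 − 5 = 27.

Beta(8, 27)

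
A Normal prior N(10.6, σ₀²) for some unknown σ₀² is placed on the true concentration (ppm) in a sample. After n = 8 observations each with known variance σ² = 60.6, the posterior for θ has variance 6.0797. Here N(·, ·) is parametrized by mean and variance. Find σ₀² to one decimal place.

For the Normal–Normal model with known σ², precisions add: τ_n = τ₀ + n/σ².
So 1/σ₀² = 1/6.0797 − 8/60.6 = 0.164482 − 0.132013 = 0.032469.
Hence σ₀² = 1/0.032469 ≈ 30.8.

σ₀² = 30.8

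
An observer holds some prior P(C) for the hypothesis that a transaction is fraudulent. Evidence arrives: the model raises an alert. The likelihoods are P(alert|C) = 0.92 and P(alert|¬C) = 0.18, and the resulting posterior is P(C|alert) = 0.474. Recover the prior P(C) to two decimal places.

P(C) = 0.15

In odds form, posterior odds = prior odds × likelihood ratio, so prior odds = posterior odds ÷ LR.
Posterior odds = 0.474/(1−0.474) = 0.9011. LR = 0.92/0.18 = 5.1111.
Prior odds = 0.9011/5.1111 = 0.1763, so P(C) = 0.1763/(1+0.1763) ≈ 0.15.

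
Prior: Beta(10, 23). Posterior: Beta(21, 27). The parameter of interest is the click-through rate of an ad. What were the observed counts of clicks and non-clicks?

Beta is conjugate to the binomial likelihood: posterior = Beta(α+s, β+f).
Match parameters: s=21−10=11, f=27−23=4.

11 clicks and 4 non-clicks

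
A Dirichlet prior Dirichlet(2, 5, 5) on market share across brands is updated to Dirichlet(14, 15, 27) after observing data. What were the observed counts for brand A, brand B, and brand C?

counts (12, 10, 22)

For a Dirichlet(α) prior with multinomial counts c, the posterior is Dirichlet(α + c) componentwise.
Counts are posterior − prior componentwise: 14−2=12, 15−5=10, 27−5=22.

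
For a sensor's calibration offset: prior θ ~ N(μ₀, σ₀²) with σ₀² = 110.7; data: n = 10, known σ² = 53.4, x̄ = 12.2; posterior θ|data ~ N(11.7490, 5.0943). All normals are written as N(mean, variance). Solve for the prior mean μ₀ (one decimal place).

With known observation variance, the Normal–Normal posterior has precision τ_n = τ₀ + n/σ² and mean μ_n = (τ₀μ₀ + (n/σ²)x̄)/τ_n.
Here τ₀ = 1/110.7 = 0.009033 and τ_data = 10/53.4 = 0.187266, so τ_n = 0.196299.
Rearranging for μ₀: μ₀ = (μ_n·τ_n − τ_data·x̄)/τ₀ = (11.7490·0.196299 − 0.187266·12.2) / 0.009033 = 0.021672/0.009033 ≈ 2.4.

μ₀ = 2.4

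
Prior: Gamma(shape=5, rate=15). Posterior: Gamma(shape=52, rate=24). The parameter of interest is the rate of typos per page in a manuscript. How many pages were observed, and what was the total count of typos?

A Gamma(α, β) prior (rate parametrization) on a Poisson rate with n observations summing to S gives posterior Gamma(α+S, β+n).
Matching: Σxᵢ = 52 − 5 = 47 and n = 24 − 15 = 9.

n = 9 pages with total 47 typos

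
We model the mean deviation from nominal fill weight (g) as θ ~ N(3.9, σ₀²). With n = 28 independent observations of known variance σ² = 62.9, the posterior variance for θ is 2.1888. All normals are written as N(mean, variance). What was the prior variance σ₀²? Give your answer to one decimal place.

For the Normal–Normal model with known σ², precisions add: τ_n = τ₀ + n/σ².
So 1/σ₀² = 1/2.1888 − 28/62.9 = 0.456871 − 0.445151 = 0.011720.
Hence σ₀² = 1/0.011720 ≈ 85.3.

σ₀² = 85.3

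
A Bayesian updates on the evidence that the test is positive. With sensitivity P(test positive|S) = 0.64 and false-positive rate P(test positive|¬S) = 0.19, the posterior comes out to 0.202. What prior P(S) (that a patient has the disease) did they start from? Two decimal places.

P(S) = 0.07

Bayes' rule in odds form gives O(S|E) = O(S)·[P(E|S)/P(E|¬S)], hence O(S) = O(S|E)/LR.
Posterior odds = 0.202/(1−0.202) = 0.2531. LR = 0.64/0.19 = 3.3684.
Prior odds = 0.2531/3.3684 = 0.0751, so P(S) = 0.0751/(1+0.0751) ≈ 0.07.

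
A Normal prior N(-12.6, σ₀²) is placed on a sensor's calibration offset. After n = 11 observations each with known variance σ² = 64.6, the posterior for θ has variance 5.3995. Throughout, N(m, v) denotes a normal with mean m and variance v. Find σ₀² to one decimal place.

For the Normal–Normal model with known σ², precisions add: τ_n = τ₀ + n/σ².
So 1/σ₀² = 1/5.3995 − 11/64.6 = 0.185202 − 0.170279 = 0.014923.
Hence σ₀² = 1/0.014923 ≈ 67.0.

σ₀² = 67.0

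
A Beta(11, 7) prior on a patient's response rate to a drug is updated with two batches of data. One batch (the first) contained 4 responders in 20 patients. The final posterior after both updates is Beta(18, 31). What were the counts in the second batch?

3 responders and 8 non-responders

Sequential conjugate updates are equivalent to a single update on the pooled data, so total successes = posterior α − prior α and total failures = posterior β − prior β.
Total across both batches: 18−11=7 responders, 31−7=24 non-responders.
Subtract the first batch: 7−4=3 responders and 24−16=8 non-responders.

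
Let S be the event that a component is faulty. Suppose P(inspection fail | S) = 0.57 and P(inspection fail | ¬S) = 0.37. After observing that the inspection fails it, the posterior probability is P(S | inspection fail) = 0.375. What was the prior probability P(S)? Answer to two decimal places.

P(S) = 0.28

Bayes' rule in odds form gives O(S|E) = O(S)·[P(E|S)/P(E|¬S)], hence O(S) = O(S|E)/LR.
Posterior odds = 0.375/(1−0.375) = 0.6000. LR = 0.57/0.37 = 1.5405.
Prior odds = 0.6000/1.5405 = 0.3895, so P(S) = 0.3895/(1+0.3895) ≈ 0.28.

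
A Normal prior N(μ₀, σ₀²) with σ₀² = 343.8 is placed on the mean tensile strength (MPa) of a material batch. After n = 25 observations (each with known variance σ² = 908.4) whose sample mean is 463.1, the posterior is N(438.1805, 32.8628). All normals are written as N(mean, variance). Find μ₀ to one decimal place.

The posterior mean is a precision-weighted average: μ_n = (τ₀μ₀ + τ_data·x̄)/(τ₀+τ_data), with τ₀=1/σ₀² and τ_data=n/σ².
Here τ₀ = 1/343.8 = 0.002909 and τ_data = 25/908.4 = 0.027521, so τ_n = 0.030430.
Rearranging for μ₀: μ₀ = (μ_n·τ_n − τ_data·x̄)/τ₀ = (438.1805·0.030430 − 0.027521·463.1) / 0.002909 = 0.588858/0.002909 ≈ 202.4.

μ₀ = 202.4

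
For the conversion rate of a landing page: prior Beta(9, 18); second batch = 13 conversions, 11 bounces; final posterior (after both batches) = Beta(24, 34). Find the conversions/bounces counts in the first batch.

Sequential conjugate updates are equivalent to a single update on the pooled data, so total successes = posterior α − prior α and total failures = posterior β − prior β.
Total across both batches: 24−9=15 conversions, 34−18=16 bounces.
Subtract the second batch: 15−13=2 conversions and 16−11=5 bounces.

2 conversions and 5 bounces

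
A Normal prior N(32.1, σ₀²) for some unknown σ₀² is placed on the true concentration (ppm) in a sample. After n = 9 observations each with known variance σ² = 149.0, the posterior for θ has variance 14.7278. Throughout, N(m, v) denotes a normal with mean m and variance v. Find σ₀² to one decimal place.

Posterior precision equals prior precision plus data precision: 1/σ_n² = 1/σ₀² + n/σ².
So 1/σ₀² = 1/14.7278 − 9/149.0 = 0.067899 − 0.060403 = 0.007496.
Hence σ₀² = 1/0.007496 ≈ 133.4.

σ₀² = 133.4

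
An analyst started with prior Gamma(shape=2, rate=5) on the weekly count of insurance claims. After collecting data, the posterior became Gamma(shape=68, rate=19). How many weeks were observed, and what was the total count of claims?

A Gamma(α, β) prior (rate parametrization) on a Poisson rate with n observations summing to S gives posterior Gamma(α+S, β+n).
Matching: Σxᵢ = 68 − 2 = 66 and n = 19 − 5 = 14.

n = 14 weeks with total 66 claims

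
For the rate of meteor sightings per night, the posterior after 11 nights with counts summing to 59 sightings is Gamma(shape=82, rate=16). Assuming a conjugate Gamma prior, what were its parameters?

A Gamma(α, β) prior (rate parametrization) on a Poisson rate with n observations summing to S gives posterior Gamma(α+S, β+n).
So α = 82 − 59 = 23 and β = 16 − 11 = 5.

Gamma(shape=23, rate=5)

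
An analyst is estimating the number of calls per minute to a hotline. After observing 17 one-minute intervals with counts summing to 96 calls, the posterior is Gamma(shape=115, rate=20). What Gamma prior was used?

Gamma–Poisson conjugacy: posterior shape = α + Σxᵢ, posterior rate = β + n.
So α = 115 − 96 = 19 and β = 20 − 17 = 3.

Gamma(shape=19, rate=3)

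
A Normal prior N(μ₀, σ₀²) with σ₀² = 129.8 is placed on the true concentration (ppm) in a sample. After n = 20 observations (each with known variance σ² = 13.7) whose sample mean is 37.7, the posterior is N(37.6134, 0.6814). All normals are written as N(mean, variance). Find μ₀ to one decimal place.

μ₀ = 21.2

The posterior mean is a precision-weighted average: μ_n = (τ₀μ₀ + τ_data·x̄)/(τ₀+τ_data), with τ₀=1/σ₀² and τ_data=n/σ².
Here τ₀ = 1/129.8 = 0.007704 and τ_data = 20/13.7 = 1.459854, so τ_n = 1.467558.
Rearranging for μ₀: μ₀ = (μ_n·τ_n − τ_data·x̄)/τ₀ = (37.6134·1.467558 − 1.459854·37.7) / 0.007704 = 0.163350/0.007704 ≈ 21.2.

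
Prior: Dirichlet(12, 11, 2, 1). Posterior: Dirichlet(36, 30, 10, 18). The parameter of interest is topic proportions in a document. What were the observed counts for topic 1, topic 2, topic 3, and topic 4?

For a Dirichlet(α) prior with multinomial counts c, the posterior is Dirichlet(α + c) componentwise.
Counts are posterior − prior componentwise: 36−12=24, 30−11=19, 10−2=8, 18−1=17.

counts (24, 19, 8, 17)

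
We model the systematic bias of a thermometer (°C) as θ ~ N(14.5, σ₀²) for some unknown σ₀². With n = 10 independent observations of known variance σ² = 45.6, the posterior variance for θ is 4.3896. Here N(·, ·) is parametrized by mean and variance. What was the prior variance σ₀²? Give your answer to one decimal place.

For the Normal–Normal model with known σ², precisions add: τ_n = τ₀ + n/σ².
So 1/σ₀² = 1/4.3896 − 10/45.6 = 0.227811 − 0.219298 = 0.008513.
Hence σ₀² = 1/0.008513 ≈ 117.5.

σ₀² = 117.5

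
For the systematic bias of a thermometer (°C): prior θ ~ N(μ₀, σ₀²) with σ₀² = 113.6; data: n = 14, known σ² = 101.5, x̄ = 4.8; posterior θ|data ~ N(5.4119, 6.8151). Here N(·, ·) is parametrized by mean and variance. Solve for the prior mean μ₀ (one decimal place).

The posterior mean is a precision-weighted average: μ_n = (τ₀μ₀ + τ_data·x̄)/(τ₀+τ_data), with τ₀=1/σ₀² and τ_data=n/σ².
Here τ₀ = 1/113.6 = 0.008803 and τ_data = 14/101.5 = 0.137931, so τ_n = 0.146734.
Rearranging for μ₀: μ₀ = (μ_n·τ_n − τ_data·x̄)/τ₀ = (5.4119·0.146734 − 0.137931·4.8) / 0.008803 = 0.132041/0.008803 ≈ 15.0.

μ₀ = 15.0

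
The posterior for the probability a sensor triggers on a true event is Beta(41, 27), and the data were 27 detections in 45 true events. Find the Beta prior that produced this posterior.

Beta(14, 9)

A Beta(a, b) prior with s successes and f failures in binomial data gives a Beta(a+s, b+f) posterior.
Subtract the data counts: 41−27=14, 27−18=9.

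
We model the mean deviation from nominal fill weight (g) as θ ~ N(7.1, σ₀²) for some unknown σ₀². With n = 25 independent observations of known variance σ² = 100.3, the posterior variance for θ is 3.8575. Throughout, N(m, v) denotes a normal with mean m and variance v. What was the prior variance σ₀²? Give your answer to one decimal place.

Posterior precision equals prior precision plus data precision: 1/σ_n² = 1/σ₀² + n/σ².
So 1/σ₀² = 1/3.8575 − 25/100.3 = 0.259235 − 0.249252 = 0.009983.
Hence σ₀² = 1/0.009983 ≈ 100.2.

σ₀² = 100.2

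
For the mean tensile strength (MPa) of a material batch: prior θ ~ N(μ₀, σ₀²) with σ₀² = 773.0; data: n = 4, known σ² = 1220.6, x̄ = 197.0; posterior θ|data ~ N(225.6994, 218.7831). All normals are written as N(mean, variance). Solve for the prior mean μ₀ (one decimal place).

μ₀ = 298.4

With known observation variance, the Normal–Normal posterior has precision τ_n = τ₀ + n/σ² and mean μ_n = (τ₀μ₀ + (n/σ²)x̄)/τ_n.
Here τ₀ = 1/773.0 = 0.001294 and τ_data = 4/1220.6 = 0.003277, so τ_n = 0.004571.
Rearranging for μ₀: μ₀ = (μ_n·τ_n − τ_data·x̄)/τ₀ = (225.6994·0.004571 − 0.003277·197.0) / 0.001294 = 0.386103/0.001294 ≈ 298.4.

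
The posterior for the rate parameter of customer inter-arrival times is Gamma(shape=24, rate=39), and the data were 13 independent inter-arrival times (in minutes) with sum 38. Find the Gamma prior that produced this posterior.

For an exponential likelihood with a Gamma(α, β) prior on the rate, n observations with total T give posterior Gamma(α+n, β+T).
So α = 24 − 13 = 11 and β = 39 − 38 = 1.

Gamma(shape=11, rate=1)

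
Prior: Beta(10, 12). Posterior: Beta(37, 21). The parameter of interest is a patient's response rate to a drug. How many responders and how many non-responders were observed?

27 responders and 9 non-responders

A Beta(a, b) prior with s successes and f failures in binomial data gives a Beta(a+s, b+f) posterior.
So s = 37 − 10 = 27 and f = 21 − 12 = 9.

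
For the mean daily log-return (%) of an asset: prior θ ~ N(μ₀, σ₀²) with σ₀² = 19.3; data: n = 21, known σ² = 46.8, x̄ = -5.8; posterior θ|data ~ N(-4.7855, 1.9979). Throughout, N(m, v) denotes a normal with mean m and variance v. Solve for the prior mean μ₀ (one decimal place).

μ₀ = 4.0

With known observation variance, the Normal–Normal posterior has precision τ_n = τ₀ + n/σ² and mean μ_n = (τ₀μ₀ + (n/σ²)x̄)/τ_n.
Here τ₀ = 1/19.3 = 0.051813 and τ_data = 21/46.8 = 0.448718, so τ_n = 0.500531.
Rearranging for μ₀: μ₀ = (μ_n·τ_n − τ_data·x̄)/τ₀ = (-4.7855·0.500531 − 0.448718·-5.8) / 0.051813 = 0.207273/0.051813 ≈ 4.0.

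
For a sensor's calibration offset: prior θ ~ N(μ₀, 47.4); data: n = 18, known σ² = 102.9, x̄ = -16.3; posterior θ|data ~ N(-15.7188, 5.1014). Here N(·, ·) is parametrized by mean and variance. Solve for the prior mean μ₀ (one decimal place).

μ₀ = -10.9

With known observation variance, the Normal–Normal posterior has precision τ_n = τ₀ + n/σ² and mean μ_n = (τ₀μ₀ + (n/σ²)x̄)/τ_n.
Here τ₀ = 1/47.4 = 0.021097 and τ_data = 18/102.9 = 0.174927, so τ_n = 0.196024.
Rearranging for μ₀: μ₀ = (μ_n·τ_n − τ_data·x̄)/τ₀ = (-15.7188·0.196024 − 0.174927·-16.3) / 0.021097 = -0.229952/0.021097 ≈ -10.9.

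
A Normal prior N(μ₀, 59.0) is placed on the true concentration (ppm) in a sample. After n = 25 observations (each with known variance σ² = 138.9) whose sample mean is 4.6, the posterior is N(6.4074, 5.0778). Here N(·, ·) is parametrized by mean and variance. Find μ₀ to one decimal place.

The posterior mean is a precision-weighted average: μ_n = (τ₀μ₀ + τ_data·x̄)/(τ₀+τ_data), with τ₀=1/σ₀² and τ_data=n/σ².
Here τ₀ = 1/59.0 = 0.016949 and τ_data = 25/138.9 = 0.179986, so τ_n = 0.196935.
Rearranging for μ₀: μ₀ = (μ_n·τ_n − τ_data·x̄)/τ₀ = (6.4074·0.196935 − 0.179986·4.6) / 0.016949 = 0.433906/0.016949 ≈ 25.6.

μ₀ = 25.6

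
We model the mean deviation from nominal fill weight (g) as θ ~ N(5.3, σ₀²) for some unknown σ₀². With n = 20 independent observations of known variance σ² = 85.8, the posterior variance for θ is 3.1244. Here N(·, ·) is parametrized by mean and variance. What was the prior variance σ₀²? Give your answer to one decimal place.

For the Normal–Normal model with known σ², precisions add: τ_n = τ₀ + n/σ².
So 1/σ₀² = 1/3.1244 − 20/85.8 = 0.320061 − 0.233100 = 0.086961.
Hence σ₀² = 1/0.086961 ≈ 11.5.

σ₀² = 11.5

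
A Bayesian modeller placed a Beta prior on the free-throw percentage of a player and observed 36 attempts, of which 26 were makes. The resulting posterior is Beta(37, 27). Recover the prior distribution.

Beta(11, 17)

Beta is conjugate to the binomial likelihood: posterior = Beta(a+s, b+f).
Subtract the data counts: 37−26=11, 27−10=17.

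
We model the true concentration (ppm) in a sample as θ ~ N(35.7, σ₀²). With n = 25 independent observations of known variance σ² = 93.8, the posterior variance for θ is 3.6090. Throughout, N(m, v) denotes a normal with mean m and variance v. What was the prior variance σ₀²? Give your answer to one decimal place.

For the Normal–Normal model with known σ², precisions add: τ_n = τ₀ + n/σ².
So 1/σ₀² = 1/3.6090 − 25/93.8 = 0.277085 − 0.266525 = 0.010560.
Hence σ₀² = 1/0.010560 ≈ 94.7.

σ₀² = 94.7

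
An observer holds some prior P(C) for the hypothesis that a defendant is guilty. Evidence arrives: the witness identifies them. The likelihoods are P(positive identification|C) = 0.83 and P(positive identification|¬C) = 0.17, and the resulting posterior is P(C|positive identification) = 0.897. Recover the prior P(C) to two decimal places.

Bayes' rule in odds form gives O(C|E) = O(C)·[P(E|C)/P(E|¬C)], hence O(C) = O(C|E)/LR.
Posterior odds = 0.897/(1−0.897) = 8.7087. LR = 0.83/0.17 = 4.8824.
Prior odds = 8.7087/4.8824 = 1.7837, so P(C) = 1.7837/(1+1.7837) ≈ 0.64.

P(C) = 0.64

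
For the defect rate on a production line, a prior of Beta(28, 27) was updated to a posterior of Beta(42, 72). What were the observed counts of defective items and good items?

Beta is conjugate to the binomial likelihood: posterior = Beta(a+s, b+f).
Match parameters: s=42−28=14, f=72−27=45.

14 defective items and 45 good items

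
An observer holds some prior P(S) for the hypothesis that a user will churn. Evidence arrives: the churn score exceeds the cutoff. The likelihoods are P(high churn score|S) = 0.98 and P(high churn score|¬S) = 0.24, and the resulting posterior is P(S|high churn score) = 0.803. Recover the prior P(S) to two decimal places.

P(S) = 0.50

Bayes' rule in odds form gives O(S|E) = O(S)·[P(E|S)/P(E|¬S)], hence O(S) = O(S|E)/LR.
Posterior odds = 0.803/(1−0.803) = 4.0761. LR = 0.98/0.24 = 4.0833.
Prior odds = 4.0761/4.0833 = 0.9982, so P(S) = 0.9982/(1+0.9982) ≈ 0.50.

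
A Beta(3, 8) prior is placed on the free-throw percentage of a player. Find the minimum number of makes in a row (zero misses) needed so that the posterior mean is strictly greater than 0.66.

After k makes and 0 misses the posterior is Beta(3+k, 8), with mean (3+k)/(3+8+k).
Set (3+k)/(11+k) > 0.66 and solve: k > (0.66·11 − 3)/(1 − 0.66) = 12.529.
The smallest integer exceeding 12.529 is 13, and checking k=13: (16)/(24) = 0.6667 > 0.66.

k = 13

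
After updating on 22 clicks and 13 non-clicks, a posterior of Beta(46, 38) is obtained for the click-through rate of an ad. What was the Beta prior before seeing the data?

Beta(24, 25)

Beta is conjugate to the binomial likelihood: posterior = Beta(α+s, β+f).
Subtract the data counts: 46−22=24, 38−13=25.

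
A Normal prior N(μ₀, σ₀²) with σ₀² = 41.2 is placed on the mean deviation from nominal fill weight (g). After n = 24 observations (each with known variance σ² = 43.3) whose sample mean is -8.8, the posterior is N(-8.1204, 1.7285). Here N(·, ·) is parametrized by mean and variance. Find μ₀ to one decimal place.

μ₀ = 7.4

The posterior mean is a precision-weighted average: μ_n = (τ₀μ₀ + τ_data·x̄)/(τ₀+τ_data), with τ₀=1/σ₀² and τ_data=n/σ².
Here τ₀ = 1/41.2 = 0.024272 and τ_data = 24/43.3 = 0.554273, so τ_n = 0.578545.
Rearranging for μ₀: μ₀ = (μ_n·τ_n − τ_data·x̄)/τ₀ = (-8.1204·0.578545 − 0.554273·-8.8) / 0.024272 = 0.179586/0.024272 ≈ 7.4.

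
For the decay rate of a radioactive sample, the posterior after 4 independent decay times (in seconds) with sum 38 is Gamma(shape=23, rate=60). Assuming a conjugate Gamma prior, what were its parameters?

For an exponential likelihood with a Gamma(α, β) prior on the rate, n observations with total T give posterior Gamma(α+n, β+T).
So α = 23 − 4 = 19 and β = 60 − 38 = 22.

Gamma(shape=19, rate=22)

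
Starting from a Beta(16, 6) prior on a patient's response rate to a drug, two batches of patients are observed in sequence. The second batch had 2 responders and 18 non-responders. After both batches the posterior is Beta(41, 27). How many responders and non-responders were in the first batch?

Because Beta–binomial updating is additive in the counts, the combined data contributed (α_post−α_prior, β_post−β_prior) successes and failures.
Total across both batches: 41−16=25 responders, 27−6=21 non-responders.
Subtract the second batch: 25−2=23 responders and 21−18=3 non-responders.

23 responders and 3 non-responders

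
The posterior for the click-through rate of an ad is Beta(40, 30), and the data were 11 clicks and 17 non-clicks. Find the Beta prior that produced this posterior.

Beta is conjugate to the binomial likelihood: posterior = Beta(α+s, β+f).
Subtract the data counts: 40−11=29, 30−17=13.

Beta(29, 13)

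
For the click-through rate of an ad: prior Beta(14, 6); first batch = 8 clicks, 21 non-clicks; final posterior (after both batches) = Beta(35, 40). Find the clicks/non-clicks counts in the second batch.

13 clicks and 13 non-clicks

Sequential conjugate updates are equivalent to a single update on the pooled data, so total successes = posterior α − prior α and total failures = posterior β − prior β.
Total across both batches: 35−14=21 clicks, 40−6=34 non-clicks.
Subtract the first batch: 21−8=13 clicks and 34−21=13 non-clicks.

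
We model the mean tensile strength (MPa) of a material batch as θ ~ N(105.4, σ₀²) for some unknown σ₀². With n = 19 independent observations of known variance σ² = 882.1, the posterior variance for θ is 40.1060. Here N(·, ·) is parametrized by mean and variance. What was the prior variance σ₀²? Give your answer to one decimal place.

σ₀² = 294.6

Posterior precision equals prior precision plus data precision: 1/σ_n² = 1/σ₀² + n/σ².
So 1/σ₀² = 1/40.1060 − 19/882.1 = 0.024934 − 0.021540 = 0.003394.
Hence σ₀² = 1/0.003394 ≈ 294.6.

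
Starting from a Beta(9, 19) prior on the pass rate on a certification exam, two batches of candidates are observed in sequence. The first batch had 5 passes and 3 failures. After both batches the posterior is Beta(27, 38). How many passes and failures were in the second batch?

13 passes and 16 failures

Sequential conjugate updates are equivalent to a single update on the pooled data, so total successes = posterior α − prior α and total failures = posterior β − prior β.
Total across both batches: 27−9=18 passes, 38−19=19 failures.
Subtract the first batch: 18−5=13 passes and 19−3=16 failures.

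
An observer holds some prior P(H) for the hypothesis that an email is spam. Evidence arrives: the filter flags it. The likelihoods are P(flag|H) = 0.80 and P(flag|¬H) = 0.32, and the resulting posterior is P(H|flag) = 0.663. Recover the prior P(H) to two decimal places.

P(H) = 0.44

Bayes' rule in odds form gives O(H|E) = O(H)·[P(E|H)/P(E|¬H)], hence O(H) = O(H|E)/LR.
Posterior odds = 0.663/(1−0.663) = 1.9674. LR = 0.80/0.32 = 2.5000.
Prior odds = 1.9674/2.5000 = 0.7870, so P(H) = 0.7870/(1+0.7870) ≈ 0.44.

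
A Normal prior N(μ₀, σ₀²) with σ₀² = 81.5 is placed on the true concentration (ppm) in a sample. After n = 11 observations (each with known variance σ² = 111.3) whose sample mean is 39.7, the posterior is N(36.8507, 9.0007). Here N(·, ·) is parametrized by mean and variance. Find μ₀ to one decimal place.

The posterior mean is a precision-weighted average: μ_n = (τ₀μ₀ + τ_data·x̄)/(τ₀+τ_data), with τ₀=1/σ₀² and τ_data=n/σ².
Here τ₀ = 1/81.5 = 0.012270 and τ_data = 11/111.3 = 0.098832, so τ_n = 0.111102.
Rearranging for μ₀: μ₀ = (μ_n·τ_n − τ_data·x̄)/τ₀ = (36.8507·0.111102 − 0.098832·39.7) / 0.012270 = 0.170556/0.012270 ≈ 13.9.

μ₀ = 13.9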